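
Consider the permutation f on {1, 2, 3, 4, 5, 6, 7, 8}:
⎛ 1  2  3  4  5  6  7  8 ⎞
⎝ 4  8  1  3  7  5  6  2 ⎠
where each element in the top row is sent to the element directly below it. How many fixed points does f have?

0

No element satisfies f(x) = x, so there are 0 fixed points.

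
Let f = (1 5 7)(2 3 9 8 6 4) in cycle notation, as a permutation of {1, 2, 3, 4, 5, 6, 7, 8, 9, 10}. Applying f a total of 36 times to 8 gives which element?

8 lies in the 6-cycle (2 3 9 8 6 4).
Powers repeat with period 6 on this cycle, and 36 mod 6 = 0, so f^36(8) = f^0(8).
So f^36(8) = 8.

8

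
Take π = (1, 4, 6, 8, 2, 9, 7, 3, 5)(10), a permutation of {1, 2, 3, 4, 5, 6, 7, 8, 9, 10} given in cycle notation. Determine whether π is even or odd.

even

The cycle lengths are 9, 1.
A cycle is odd iff its length is even; π has 0 even-length cycles, so sgn(π) = (−1)^0 and π is even.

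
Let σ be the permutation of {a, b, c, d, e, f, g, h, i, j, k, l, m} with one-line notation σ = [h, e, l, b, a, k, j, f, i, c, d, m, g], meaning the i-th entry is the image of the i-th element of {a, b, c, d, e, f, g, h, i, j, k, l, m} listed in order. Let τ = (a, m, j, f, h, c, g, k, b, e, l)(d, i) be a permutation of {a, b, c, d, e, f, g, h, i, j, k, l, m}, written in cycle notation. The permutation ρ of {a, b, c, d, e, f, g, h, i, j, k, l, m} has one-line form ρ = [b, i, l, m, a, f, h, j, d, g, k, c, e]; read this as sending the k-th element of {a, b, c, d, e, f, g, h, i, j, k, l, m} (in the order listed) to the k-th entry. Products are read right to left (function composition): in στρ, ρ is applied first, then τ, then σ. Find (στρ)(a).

(στρ)(a) = σ(τ(ρ(a))). ρ(a) = b, then τ(b) = e, then σ(e) = a, so the result is a.

a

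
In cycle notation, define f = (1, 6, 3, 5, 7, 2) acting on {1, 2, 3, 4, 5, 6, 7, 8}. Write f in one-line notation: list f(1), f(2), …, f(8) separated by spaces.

6 1 5 4 7 3 2 8

Reading each image from the cycles: 1↦6, 2↦1, 3↦5, 4↦4, 5↦7, 6↦3, 7↦2, 8↦8.
Listing these in domain order gives 6 1 5 4 7 3 2 8.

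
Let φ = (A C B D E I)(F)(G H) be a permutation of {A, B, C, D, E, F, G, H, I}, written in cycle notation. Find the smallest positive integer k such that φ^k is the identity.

The cycle type of φ is (6, 2, 1).
Since disjoint cycles commute, ord(φ) = lcm(6, 2) = 6.

6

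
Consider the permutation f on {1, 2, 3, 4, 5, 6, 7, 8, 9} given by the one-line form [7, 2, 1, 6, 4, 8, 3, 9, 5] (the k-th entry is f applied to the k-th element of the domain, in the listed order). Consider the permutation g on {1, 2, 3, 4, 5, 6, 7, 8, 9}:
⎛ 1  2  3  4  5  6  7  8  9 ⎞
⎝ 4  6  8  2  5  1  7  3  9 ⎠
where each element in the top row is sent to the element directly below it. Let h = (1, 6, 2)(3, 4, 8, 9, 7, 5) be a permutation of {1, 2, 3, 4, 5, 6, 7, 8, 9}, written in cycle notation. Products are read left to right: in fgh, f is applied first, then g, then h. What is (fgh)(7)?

(fgh)(7) = h(g(f(7))). f(7) = 3, then g(3) = 8, then h(8) = 9, so the result is 9.

9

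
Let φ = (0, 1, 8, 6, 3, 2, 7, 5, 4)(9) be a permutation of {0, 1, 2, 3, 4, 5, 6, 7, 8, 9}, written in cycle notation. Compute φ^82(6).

3

6 lies in the 9-cycle (0, 1, 8, 6, 3, 2, 7, 5, 4).
On a 9-cycle, φ^9 is the identity, so φ^82 = φ^1 there (82 ≡ 1 mod 9).
Advancing 1 step from 6: 6 → 3.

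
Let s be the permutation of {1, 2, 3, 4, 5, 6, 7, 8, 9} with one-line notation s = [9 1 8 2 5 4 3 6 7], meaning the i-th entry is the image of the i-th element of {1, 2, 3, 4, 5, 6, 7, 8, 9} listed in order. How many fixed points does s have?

The fixed points (elements with s(x) = x) are {5}, so there is 1.

1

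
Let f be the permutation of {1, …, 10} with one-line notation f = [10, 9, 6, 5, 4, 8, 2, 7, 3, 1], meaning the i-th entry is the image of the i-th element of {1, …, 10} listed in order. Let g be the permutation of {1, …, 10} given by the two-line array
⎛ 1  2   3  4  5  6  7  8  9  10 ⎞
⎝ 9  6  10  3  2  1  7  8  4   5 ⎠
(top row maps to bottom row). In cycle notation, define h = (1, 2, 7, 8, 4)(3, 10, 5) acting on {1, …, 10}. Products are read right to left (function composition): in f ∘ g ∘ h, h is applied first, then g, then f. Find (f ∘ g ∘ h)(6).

Apply the permutations in order: h(6) = 6, then g(6) = 1, then f(1) = 10. So (f ∘ g ∘ h)(6) = 10.

10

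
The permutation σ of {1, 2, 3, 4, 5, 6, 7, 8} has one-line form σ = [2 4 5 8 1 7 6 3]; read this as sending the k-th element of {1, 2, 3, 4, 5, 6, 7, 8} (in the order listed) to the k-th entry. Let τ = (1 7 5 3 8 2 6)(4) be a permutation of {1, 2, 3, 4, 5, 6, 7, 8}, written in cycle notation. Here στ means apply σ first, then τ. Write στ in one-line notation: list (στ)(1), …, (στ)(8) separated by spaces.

6 4 3 2 7 5 1 8

Chase each element through σ then τ: 1 → 2 → 6; 2 → 4 → 4; 3 → 5 → 3; 4 → 8 → 2; 5 → 1 → 7; 6 → 7 → 5; 7 → 6 → 1; 8 → 3 → 8.
Collecting the images, στ = [6 4 3 2 7 5 1 8].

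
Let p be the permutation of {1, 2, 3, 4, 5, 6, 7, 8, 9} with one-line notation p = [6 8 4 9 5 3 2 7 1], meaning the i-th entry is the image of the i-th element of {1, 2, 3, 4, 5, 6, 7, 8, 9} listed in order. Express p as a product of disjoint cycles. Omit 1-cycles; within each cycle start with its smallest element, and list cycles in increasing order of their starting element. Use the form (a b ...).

From 1: 1 → 6 → 3 → 4 → 9 → 1, closing the cycle (1 6 3 4 9).
Continuing from each remaining unvisited element yields (1 6 3 4 9)(2 8 7).

(1 6 3 4 9)(2 8 7)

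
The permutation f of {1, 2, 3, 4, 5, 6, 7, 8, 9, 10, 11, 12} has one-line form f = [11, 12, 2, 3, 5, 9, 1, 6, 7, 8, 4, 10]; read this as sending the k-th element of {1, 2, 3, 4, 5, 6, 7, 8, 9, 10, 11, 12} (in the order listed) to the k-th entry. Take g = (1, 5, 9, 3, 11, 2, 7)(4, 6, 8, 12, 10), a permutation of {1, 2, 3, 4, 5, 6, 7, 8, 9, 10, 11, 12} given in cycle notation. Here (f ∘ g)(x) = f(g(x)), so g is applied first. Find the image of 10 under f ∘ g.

First apply g: g(10) = 4, then f(4) = 3. Thus (f ∘ g)(10) = 3.

3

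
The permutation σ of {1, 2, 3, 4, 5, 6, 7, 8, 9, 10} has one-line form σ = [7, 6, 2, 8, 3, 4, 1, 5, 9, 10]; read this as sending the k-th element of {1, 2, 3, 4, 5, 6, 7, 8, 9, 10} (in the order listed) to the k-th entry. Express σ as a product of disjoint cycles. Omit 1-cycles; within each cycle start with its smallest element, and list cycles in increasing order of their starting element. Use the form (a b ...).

(1 7)(2 6 4 8 5 3)

From 1: 1 → 7 → 1, closing the cycle (1 7).
Continuing from each remaining unvisited element yields (1 7)(2 6 4 8 5 3).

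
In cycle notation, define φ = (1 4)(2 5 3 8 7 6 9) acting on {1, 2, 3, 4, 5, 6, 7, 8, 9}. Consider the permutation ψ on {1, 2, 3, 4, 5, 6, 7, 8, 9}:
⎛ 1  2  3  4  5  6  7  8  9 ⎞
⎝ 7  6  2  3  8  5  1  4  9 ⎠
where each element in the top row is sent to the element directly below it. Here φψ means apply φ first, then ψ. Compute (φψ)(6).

First apply φ: φ(6) = 9, then ψ(9) = 9. Thus (φψ)(6) = 9.

9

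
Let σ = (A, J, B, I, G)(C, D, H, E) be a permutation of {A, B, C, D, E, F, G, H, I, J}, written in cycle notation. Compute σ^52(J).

J lies in the 5-cycle (A, J, B, I, G).
Powers repeat with period 5 on this cycle, and 52 mod 5 = 2, so σ^52(J) = σ^2(J).
Stepping 2 places around the cycle: J → B → I.

I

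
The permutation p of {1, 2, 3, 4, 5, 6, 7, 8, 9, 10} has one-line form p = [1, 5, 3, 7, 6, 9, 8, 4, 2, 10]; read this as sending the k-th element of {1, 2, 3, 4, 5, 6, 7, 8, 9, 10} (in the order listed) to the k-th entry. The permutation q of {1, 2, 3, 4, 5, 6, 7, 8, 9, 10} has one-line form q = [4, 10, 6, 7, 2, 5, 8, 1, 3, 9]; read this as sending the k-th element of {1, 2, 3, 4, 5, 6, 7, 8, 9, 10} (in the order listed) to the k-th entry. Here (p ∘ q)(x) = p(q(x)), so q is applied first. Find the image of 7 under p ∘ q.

First apply q: q(7) = 8, then p(8) = 4. Thus (p ∘ q)(7) = 4.

4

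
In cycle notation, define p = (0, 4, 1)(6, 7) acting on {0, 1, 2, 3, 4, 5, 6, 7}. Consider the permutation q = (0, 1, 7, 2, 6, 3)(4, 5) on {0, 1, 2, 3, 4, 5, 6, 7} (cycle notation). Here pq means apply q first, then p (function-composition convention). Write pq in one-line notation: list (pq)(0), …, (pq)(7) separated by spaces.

(pq)(x) = p(q(x)). Computing each image: p(q(0)) = p(1) = 0, p(q(1)) = p(7) = 6, p(q(2)) = p(6) = 7, p(q(3)) = p(0) = 4, p(q(4)) = p(5) = 5, p(q(5)) = p(4) = 1, p(q(6)) = p(3) = 3, p(q(7)) = p(2) = 2.
Hence pq = [0 6 7 4 5 1 3 2].

0 6 7 4 5 1 3 2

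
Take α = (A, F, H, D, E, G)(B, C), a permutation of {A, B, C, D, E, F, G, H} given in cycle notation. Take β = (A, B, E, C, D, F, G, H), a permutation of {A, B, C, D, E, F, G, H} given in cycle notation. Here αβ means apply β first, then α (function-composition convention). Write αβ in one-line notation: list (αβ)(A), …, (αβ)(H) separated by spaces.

(αβ)(x) = α(β(x)). Computing each image: α(β(A)) = α(B) = C, α(β(B)) = α(E) = G, α(β(C)) = α(D) = E, α(β(D)) = α(F) = H, α(β(E)) = α(C) = B, α(β(F)) = α(G) = A, α(β(G)) = α(H) = D, α(β(H)) = α(A) = F.
Hence αβ = [C G E H B A D F].

C G E H B A D F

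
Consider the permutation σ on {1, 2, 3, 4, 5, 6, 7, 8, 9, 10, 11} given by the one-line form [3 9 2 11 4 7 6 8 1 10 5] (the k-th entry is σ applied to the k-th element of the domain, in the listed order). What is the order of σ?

12

Decomposing into disjoint cycles gives cycle lengths 4, 3, 2, 1, 1.
The order is lcm(4, 3, 2) = 12.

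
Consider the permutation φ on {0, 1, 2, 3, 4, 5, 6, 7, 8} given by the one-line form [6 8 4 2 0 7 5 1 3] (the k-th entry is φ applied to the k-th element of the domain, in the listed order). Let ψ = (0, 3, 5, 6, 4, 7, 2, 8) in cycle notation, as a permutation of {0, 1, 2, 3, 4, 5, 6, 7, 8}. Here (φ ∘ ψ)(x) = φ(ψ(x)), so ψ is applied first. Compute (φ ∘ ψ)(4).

1

First apply ψ: ψ(4) = 7, then φ(7) = 1. Thus (φ ∘ ψ)(4) = 1.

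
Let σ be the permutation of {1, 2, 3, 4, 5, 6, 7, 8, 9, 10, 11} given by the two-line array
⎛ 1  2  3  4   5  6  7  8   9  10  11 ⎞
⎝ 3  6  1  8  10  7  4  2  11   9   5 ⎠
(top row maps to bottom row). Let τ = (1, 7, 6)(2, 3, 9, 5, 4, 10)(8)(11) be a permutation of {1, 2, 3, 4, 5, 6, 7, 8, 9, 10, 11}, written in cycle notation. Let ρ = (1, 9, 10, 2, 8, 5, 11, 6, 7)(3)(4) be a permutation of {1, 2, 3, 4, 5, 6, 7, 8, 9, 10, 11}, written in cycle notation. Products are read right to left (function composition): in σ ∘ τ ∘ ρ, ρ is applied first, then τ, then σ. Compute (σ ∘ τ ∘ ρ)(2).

2

Apply the permutations in order: ρ(2) = 8, then τ(8) = 8, then σ(8) = 2. So (σ ∘ τ ∘ ρ)(2) = 2.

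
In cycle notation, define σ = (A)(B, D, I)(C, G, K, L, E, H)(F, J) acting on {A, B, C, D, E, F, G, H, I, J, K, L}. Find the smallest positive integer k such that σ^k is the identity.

6

The disjoint cycles have lengths 6, 3, 2, 1.
Since disjoint cycles commute, ord(σ) = lcm(6, 3, 2) = 6.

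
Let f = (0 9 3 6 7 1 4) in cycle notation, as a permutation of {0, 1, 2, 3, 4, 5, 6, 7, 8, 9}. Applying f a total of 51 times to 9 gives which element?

9 lies in the 7-cycle (0 9 3 6 7 1 4).
Since the cycle has length 7, f^51 acts on it the same as f^2 (51 mod 7 = 2).
Advancing 2 steps from 9: 9 → 3 → 6.

6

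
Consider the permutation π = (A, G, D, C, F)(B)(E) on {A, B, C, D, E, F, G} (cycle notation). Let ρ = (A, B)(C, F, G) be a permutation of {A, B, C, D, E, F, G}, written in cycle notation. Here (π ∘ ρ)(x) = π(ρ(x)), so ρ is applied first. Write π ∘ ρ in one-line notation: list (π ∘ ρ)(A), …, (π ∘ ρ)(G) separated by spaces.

(π ∘ ρ)(x) = π(ρ(x)). Computing each image: π(ρ(A)) = π(B) = B, π(ρ(B)) = π(A) = G, π(ρ(C)) = π(F) = A, π(ρ(D)) = π(D) = C, π(ρ(E)) = π(E) = E, π(ρ(F)) = π(G) = D, π(ρ(G)) = π(C) = F.
Hence π ∘ ρ = [B G A C E D F].

B G A C E D F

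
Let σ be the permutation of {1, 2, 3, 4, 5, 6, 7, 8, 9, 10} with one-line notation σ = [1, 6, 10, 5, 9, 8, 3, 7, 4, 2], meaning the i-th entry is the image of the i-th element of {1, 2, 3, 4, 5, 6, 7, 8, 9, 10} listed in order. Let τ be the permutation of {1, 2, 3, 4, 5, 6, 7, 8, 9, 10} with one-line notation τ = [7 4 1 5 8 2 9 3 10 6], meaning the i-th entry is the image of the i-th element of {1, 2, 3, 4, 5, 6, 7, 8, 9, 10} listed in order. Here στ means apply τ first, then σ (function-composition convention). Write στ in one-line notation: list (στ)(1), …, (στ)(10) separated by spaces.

3 5 1 9 7 6 4 10 2 8

Chase each element through τ then σ: 1 → 7 → 3; 2 → 4 → 5; 3 → 1 → 1; 4 → 5 → 9; 5 → 8 → 7; 6 → 2 → 6; 7 → 9 → 4; 8 → 3 → 10; 9 → 10 → 2; 10 → 6 → 8.
Collecting the images, στ = [3 5 1 9 7 6 4 10 2 8].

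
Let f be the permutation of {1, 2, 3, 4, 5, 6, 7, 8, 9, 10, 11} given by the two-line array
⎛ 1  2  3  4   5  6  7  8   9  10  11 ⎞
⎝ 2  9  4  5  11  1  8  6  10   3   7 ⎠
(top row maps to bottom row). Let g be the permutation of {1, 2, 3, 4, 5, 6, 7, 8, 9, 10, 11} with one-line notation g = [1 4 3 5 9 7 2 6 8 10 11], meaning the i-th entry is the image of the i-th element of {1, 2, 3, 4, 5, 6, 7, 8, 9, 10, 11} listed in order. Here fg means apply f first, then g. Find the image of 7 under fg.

f(7) = 8, then g(8) = 6; composing gives (fg)(7) = 6.

6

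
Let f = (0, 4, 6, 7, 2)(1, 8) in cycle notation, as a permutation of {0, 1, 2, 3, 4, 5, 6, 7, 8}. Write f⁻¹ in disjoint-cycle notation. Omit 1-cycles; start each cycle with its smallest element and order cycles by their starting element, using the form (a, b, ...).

Inverting a permutation written in cycle notation just reverses the order within every cycle.
Reversing each cycle of f and rotating so the smallest element leads gives (0, 2, 7, 6, 4)(1, 8).

(0, 2, 7, 6, 4)(1, 8)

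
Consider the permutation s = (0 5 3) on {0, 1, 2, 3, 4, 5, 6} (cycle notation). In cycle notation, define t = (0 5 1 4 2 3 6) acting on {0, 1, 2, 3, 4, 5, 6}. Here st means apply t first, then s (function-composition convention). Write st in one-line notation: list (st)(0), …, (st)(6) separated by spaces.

For each element, apply t then s: 0 → 5 → 3; 1 → 4 → 4; 2 → 3 → 0; 3 → 6 → 6; 4 → 2 → 2; 5 → 1 → 1; 6 → 0 → 5.
So st in one-line form is 3 4 0 6 2 1 5.

3 4 0 6 2 1 5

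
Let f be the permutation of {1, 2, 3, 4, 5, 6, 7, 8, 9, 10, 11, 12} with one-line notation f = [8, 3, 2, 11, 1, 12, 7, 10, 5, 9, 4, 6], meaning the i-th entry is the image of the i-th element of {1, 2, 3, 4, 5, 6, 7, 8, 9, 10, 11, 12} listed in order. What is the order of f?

10

Writing f as disjoint cycles, the cycle lengths are 5, 2, 2, 2, 1.
The order is lcm(5, 2, 2, 2) = 10.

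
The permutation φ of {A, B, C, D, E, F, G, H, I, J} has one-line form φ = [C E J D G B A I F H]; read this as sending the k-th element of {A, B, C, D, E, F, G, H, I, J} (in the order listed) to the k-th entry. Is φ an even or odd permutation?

even

In disjoint-cycle form the cycle lengths are 9, 1.
A cycle of length ℓ contributes ℓ−1 transpositions, so φ is a product of 8 transpositions — even.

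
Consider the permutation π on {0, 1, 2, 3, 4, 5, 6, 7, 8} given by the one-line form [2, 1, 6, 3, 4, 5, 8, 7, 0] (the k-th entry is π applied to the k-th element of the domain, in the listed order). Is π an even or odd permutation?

In disjoint-cycle form the cycle lengths are 4, 1, 1, 1, 1, 1.
A cycle is odd iff its length is even; π has 1 even-length cycle, so sgn(π) = (−1)^1 and π is odd.

odd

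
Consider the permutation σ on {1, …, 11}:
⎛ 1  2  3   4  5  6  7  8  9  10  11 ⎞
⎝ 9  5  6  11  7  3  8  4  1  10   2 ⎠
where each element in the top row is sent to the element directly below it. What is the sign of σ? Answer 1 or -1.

-1

In disjoint-cycle form the cycle lengths are 6, 2, 2, 1.
A cycle of length ℓ contributes ℓ−1 transpositions, so σ is a product of 5 + 1 + 1 = 7 transpositions — odd.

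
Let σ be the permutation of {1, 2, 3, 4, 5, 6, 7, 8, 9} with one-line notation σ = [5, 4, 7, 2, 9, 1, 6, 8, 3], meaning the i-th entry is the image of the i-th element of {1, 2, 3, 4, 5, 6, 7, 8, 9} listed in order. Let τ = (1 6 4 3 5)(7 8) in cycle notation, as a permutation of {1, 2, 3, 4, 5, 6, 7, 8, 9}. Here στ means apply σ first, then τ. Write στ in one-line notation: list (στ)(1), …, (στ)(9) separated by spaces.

1 3 8 2 9 6 4 7 5

(στ)(x) = τ(σ(x)). Computing each image: τ(σ(1)) = τ(5) = 1, τ(σ(2)) = τ(4) = 3, τ(σ(3)) = τ(7) = 8, τ(σ(4)) = τ(2) = 2, τ(σ(5)) = τ(9) = 9, τ(σ(6)) = τ(1) = 6, τ(σ(7)) = τ(6) = 4, τ(σ(8)) = τ(8) = 7, τ(σ(9)) = τ(3) = 5.
Hence στ = [1 3 8 2 9 6 4 7 5].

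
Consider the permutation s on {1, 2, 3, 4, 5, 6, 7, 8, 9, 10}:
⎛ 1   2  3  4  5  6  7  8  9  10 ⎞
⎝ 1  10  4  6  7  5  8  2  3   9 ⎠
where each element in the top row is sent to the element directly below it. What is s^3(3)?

5

Tracing 3 → 4 → … returns to 3 after 9 steps, so 3 lies in a 9-cycle (2, 10, 9, 3, 4, 6, 5, 7, 8).
Advancing 3 steps from 3: 3 → 4 → 6 → 5.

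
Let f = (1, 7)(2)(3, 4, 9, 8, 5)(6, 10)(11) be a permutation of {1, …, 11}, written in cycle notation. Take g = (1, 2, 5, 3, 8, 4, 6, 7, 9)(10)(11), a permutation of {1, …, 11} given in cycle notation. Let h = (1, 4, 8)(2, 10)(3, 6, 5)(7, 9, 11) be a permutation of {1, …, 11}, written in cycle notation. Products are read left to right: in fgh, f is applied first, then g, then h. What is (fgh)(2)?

3

Chase 2: f(2) = 2; g(2) = 5; h(5) = 3. Hence (fgh)(2) = 3.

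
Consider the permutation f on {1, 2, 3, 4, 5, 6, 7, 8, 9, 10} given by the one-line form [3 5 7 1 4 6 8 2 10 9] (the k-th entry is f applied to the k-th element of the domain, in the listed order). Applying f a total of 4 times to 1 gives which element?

2

Tracing 1 → 3 → … returns to 1 after 7 steps, so 1 lies in a 7-cycle (1 3 7 8 2 5 4).
Stepping 4 places around the cycle: 1 → 3 → 7 → 8 → 2.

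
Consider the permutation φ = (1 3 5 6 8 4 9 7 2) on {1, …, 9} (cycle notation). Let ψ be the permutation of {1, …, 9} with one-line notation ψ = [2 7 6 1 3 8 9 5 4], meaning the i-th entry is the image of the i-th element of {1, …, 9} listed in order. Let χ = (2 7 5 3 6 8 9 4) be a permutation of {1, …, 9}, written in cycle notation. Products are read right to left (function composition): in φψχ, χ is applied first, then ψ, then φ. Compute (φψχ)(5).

(φψχ)(5) = φ(ψ(χ(5))). χ(5) = 3, then ψ(3) = 6, then φ(6) = 8, so the result is 8.

8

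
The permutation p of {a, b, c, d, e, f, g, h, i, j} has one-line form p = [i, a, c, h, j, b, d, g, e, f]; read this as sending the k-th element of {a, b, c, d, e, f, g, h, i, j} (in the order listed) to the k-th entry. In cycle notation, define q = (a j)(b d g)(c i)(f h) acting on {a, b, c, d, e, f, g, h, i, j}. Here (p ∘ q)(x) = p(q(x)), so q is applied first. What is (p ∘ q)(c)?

First apply q: q(c) = i, then p(i) = e. Thus (p ∘ q)(c) = e.

e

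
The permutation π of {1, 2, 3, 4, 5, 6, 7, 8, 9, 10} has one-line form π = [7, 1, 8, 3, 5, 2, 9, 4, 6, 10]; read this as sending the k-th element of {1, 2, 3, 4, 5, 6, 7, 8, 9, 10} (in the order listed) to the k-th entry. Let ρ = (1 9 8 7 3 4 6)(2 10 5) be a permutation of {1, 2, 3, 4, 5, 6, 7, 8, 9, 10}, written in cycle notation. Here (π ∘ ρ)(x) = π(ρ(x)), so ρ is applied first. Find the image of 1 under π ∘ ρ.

ρ(1) = 9, then π(9) = 6; composing gives (π ∘ ρ)(1) = 6.

6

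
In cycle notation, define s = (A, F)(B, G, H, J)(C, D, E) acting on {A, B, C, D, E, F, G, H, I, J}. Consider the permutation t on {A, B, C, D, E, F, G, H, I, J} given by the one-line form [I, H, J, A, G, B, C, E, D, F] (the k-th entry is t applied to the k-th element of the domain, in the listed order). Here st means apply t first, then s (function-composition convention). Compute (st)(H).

C

First apply t: t(H) = E, then s(E) = C. Thus (st)(H) = C.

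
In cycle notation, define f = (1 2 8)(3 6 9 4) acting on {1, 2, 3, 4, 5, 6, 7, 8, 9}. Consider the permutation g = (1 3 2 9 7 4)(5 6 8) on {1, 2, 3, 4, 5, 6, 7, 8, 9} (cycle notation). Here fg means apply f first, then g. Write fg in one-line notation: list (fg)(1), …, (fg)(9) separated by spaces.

(fg)(x) = g(f(x)). Computing each image: g(f(1)) = g(2) = 9, g(f(2)) = g(8) = 5, g(f(3)) = g(6) = 8, g(f(4)) = g(3) = 2, g(f(5)) = g(5) = 6, g(f(6)) = g(9) = 7, g(f(7)) = g(7) = 4, g(f(8)) = g(1) = 3, g(f(9)) = g(4) = 1.
Hence fg = [9 5 8 2 6 7 4 3 1].

9 5 8 2 6 7 4 3 1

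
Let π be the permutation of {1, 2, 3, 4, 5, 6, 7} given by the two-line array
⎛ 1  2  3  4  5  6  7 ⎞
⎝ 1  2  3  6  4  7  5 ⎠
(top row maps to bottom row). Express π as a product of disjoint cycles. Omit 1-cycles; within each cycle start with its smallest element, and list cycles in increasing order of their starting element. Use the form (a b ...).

Start at 4 and follow images: 4 → 6 → 7 → 5 → 4, giving the cycle (4 6 7 5).
Continuing from each remaining unvisited element yields (4 6 7 5).

(4 6 7 5)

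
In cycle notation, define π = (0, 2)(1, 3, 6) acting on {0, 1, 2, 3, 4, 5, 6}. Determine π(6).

1

Within (1, 3, 6), 6 ↦ 1.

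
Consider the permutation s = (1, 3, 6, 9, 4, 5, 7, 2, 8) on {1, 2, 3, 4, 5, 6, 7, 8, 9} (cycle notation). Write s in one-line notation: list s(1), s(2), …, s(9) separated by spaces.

3 8 6 5 7 9 2 1 4

Reading each image from the cycles: 1↦3, 2↦8, 3↦6, 4↦5, 5↦7, 6↦9, 7↦2, 8↦1, 9↦4.
Listing these in domain order gives 3 8 6 5 7 9 2 1 4.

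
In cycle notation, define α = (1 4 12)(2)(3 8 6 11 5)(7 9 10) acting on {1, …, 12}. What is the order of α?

15

The cycle type of α is (5, 3, 3, 1).
The order is lcm(5, 3, 3) = 15.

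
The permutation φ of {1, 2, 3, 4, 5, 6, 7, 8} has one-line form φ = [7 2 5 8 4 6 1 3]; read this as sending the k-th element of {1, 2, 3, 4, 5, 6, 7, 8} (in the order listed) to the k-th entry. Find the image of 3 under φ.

3 is element number 3 of the domain, and entry number 3 of the one-line form is 5, so φ(3) = 5.

5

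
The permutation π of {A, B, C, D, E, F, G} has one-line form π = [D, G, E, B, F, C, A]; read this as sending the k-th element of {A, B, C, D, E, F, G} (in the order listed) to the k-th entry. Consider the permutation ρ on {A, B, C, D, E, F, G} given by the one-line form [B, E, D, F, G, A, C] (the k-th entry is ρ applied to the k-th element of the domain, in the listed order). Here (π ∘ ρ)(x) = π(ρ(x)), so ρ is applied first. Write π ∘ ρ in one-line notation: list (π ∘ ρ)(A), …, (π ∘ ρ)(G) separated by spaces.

G F B C A D E

For each element, apply ρ then π: A → B → G; B → E → F; C → D → B; D → F → C; E → G → A; F → A → D; G → C → E.
Collecting the images, π ∘ ρ = [G F B C A D E].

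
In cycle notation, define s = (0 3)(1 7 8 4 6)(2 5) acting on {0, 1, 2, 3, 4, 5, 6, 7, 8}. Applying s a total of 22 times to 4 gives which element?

1

4 lies in the 5-cycle (1 7 8 4 6).
Since the cycle has length 5, s^22 acts on it the same as s^2 (22 mod 5 = 2).
Stepping 2 places around the cycle: 4 → 6 → 1.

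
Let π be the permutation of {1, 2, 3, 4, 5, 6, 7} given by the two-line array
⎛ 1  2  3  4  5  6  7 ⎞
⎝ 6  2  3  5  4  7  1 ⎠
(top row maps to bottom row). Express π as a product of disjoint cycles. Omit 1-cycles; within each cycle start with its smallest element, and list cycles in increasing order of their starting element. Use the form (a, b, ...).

Iterating π from 1 gives 1 → 6 → 7 → 1; that is the 3-cycle (1, 6, 7).
Repeating from the next unused element and collecting all non-trivial cycles gives (1, 6, 7)(4, 5).

(1, 6, 7)(4, 5)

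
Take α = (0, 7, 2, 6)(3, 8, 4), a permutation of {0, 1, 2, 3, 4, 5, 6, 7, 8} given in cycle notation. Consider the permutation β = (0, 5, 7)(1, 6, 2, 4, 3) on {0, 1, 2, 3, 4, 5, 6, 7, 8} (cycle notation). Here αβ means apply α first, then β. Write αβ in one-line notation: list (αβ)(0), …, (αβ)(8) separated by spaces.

0 6 2 8 1 7 5 4 3

For each element, apply α then β: 0 → 7 → 0; 1 → 1 → 6; 2 → 6 → 2; 3 → 8 → 8; 4 → 3 → 1; 5 → 5 → 7; 6 → 0 → 5; 7 → 2 → 4; 8 → 4 → 3.
Collecting the images, αβ = [0 6 2 8 1 7 5 4 3].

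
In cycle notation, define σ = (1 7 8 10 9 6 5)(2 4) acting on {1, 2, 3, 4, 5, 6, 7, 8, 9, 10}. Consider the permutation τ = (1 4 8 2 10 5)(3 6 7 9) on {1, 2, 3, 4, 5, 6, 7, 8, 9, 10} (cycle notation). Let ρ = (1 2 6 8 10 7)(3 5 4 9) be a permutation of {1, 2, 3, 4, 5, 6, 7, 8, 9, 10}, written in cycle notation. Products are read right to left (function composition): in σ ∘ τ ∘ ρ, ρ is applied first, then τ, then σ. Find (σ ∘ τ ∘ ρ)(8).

1

Chase 8: ρ(8) = 10; τ(10) = 5; σ(5) = 1. Hence (σ ∘ τ ∘ ρ)(8) = 1.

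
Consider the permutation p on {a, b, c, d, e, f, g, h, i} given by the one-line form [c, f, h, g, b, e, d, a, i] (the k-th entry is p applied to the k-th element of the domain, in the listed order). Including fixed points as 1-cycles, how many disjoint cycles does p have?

The cycle decomposition is (a c h)(b f e)(d g)(i), which has 4 cycles (counting 1-cycles).

4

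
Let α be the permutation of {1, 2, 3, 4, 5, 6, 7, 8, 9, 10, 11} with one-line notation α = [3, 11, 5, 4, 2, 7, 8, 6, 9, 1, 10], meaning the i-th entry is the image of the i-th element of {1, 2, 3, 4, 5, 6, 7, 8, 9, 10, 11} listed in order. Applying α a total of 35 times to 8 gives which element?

Tracing 8 → 6 → … returns to 8 after 3 steps, so 8 lies in a 3-cycle (6 7 8).
Powers repeat with period 3 on this cycle, and 35 mod 3 = 2, so α^35(8) = α^2(8).
Stepping 2 places around the cycle: 8 → 6 → 7.

7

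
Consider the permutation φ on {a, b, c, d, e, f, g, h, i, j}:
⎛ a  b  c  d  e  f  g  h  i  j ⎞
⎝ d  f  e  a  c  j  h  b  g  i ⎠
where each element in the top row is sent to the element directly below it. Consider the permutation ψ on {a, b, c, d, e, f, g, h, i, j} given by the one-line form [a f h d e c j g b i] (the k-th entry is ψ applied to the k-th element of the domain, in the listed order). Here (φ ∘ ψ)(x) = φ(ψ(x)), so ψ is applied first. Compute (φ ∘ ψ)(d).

a

ψ(d) = d, then φ(d) = a; composing gives (φ ∘ ψ)(d) = a.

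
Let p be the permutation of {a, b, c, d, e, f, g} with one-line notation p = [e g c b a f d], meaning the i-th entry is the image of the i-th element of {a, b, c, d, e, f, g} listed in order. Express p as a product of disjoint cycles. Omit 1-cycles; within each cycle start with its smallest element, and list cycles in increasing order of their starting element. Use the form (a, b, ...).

From a: a → e → a, closing the cycle (a, e).
Continuing from each remaining unvisited element yields (a, e)(b, g, d).

(a, e)(b, g, d)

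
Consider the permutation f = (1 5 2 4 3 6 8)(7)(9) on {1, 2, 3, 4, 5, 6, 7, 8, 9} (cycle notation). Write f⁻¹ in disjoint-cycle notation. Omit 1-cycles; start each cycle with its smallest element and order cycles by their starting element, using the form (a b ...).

(1 8 6 3 4 2 5)

If f sends a → b within a cycle, f⁻¹ sends b → a; equivalently, reverse each cycle.
After reversing and putting each cycle's least element first, f⁻¹ = (1 8 6 3 4 2 5).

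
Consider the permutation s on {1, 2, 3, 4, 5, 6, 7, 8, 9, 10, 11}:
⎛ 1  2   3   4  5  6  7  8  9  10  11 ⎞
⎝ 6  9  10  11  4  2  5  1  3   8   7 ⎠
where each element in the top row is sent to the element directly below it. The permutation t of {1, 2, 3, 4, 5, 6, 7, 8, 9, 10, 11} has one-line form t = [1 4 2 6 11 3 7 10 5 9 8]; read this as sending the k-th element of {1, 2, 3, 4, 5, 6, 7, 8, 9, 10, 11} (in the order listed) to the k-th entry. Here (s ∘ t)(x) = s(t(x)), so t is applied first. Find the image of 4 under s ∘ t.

2

First apply t: t(4) = 6, then s(6) = 2. Thus (s ∘ t)(4) = 2.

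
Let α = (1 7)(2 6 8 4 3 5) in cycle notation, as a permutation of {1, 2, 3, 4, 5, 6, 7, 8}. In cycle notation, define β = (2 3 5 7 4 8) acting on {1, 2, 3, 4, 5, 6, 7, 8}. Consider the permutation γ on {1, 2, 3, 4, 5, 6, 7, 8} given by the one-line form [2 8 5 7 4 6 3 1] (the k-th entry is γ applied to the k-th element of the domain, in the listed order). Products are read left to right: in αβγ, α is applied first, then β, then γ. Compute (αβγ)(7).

(αβγ)(7) = γ(β(α(7))). α(7) = 1, then β(1) = 1, then γ(1) = 2, so the result is 2.

2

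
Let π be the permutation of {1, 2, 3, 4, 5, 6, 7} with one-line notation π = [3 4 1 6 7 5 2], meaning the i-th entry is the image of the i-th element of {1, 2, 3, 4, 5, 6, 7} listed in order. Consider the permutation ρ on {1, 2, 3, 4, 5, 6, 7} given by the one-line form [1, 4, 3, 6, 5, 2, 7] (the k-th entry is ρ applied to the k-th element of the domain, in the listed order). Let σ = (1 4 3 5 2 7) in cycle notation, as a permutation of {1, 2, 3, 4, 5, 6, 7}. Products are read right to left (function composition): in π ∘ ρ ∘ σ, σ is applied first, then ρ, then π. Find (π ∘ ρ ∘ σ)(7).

Chase 7: σ(7) = 1; ρ(1) = 1; π(1) = 3. Hence (π ∘ ρ ∘ σ)(7) = 3.

3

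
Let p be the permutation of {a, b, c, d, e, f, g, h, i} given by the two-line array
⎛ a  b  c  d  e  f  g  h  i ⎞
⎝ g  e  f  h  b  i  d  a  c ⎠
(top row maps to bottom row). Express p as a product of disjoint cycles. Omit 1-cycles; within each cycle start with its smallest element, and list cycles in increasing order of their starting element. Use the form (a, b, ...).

(a, g, d, h)(b, e)(c, f, i)

Start at a and follow images: a → g → d → h → a, giving the cycle (a, g, d, h).
Repeating from the next unused element and collecting all non-trivial cycles gives (a, g, d, h)(b, e)(c, f, i).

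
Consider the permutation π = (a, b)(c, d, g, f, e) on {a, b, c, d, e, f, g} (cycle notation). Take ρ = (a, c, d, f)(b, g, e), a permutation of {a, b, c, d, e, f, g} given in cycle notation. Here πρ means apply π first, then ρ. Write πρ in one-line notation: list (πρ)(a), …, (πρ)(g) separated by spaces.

g c f e d b a

For each element, apply π then ρ: a → b → g; b → a → c; c → d → f; d → g → e; e → c → d; f → e → b; g → f → a.
So πρ in one-line form is g c f e d b a.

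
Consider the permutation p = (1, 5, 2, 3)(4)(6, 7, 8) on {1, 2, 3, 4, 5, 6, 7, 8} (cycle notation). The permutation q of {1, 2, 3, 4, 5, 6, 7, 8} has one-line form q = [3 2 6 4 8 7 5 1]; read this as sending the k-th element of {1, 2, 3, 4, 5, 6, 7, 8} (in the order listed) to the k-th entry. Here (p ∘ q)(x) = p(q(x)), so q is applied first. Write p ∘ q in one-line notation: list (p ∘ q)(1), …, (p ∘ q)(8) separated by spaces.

For each element, apply q then p: 1 → 3 → 1; 2 → 2 → 3; 3 → 6 → 7; 4 → 4 → 4; 5 → 8 → 6; 6 → 7 → 8; 7 → 5 → 2; 8 → 1 → 5.
Collecting the images, p ∘ q = [1 3 7 4 6 8 2 5].

1 3 7 4 6 8 2 5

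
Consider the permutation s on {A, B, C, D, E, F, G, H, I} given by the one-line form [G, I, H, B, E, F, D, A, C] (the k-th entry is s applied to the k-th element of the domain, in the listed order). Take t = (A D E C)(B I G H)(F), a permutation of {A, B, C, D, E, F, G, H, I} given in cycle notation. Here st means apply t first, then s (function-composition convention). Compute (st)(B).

t(B) = I, then s(I) = C; composing gives (st)(B) = C.

C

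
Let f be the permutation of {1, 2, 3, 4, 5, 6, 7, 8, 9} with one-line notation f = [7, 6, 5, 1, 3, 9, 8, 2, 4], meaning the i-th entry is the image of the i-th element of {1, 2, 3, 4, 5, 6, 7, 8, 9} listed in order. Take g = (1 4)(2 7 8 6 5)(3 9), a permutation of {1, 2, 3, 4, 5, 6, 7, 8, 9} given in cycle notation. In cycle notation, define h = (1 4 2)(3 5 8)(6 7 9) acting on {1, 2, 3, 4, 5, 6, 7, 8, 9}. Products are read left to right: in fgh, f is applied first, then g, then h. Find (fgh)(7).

7

Apply the permutations in order: f(7) = 8, then g(8) = 6, then h(6) = 7. So (fgh)(7) = 7.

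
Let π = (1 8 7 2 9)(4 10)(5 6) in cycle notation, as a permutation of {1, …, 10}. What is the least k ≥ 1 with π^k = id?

10

The disjoint cycles have lengths 5, 2, 2, 1.
The order is lcm(5, 2, 2) = 10.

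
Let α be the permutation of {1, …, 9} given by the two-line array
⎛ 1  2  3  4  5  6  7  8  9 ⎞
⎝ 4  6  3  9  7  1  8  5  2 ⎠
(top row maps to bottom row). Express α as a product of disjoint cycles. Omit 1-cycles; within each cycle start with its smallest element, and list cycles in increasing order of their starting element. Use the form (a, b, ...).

(1, 4, 9, 2, 6)(5, 7, 8)

Iterating α from 1 gives 1 → 4 → 9 → 2 → 6 → 1; that is the 5-cycle (1, 4, 9, 2, 6).
Repeating from the next unused element and collecting all non-trivial cycles gives (1, 4, 9, 2, 6)(5, 7, 8).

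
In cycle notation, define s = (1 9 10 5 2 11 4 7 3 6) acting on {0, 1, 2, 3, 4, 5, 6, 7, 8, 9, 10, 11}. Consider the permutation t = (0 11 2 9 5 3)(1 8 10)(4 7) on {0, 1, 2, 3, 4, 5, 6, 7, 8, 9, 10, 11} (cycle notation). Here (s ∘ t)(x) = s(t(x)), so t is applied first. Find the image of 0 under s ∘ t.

4

t(0) = 11, then s(11) = 4; composing gives (s ∘ t)(0) = 4.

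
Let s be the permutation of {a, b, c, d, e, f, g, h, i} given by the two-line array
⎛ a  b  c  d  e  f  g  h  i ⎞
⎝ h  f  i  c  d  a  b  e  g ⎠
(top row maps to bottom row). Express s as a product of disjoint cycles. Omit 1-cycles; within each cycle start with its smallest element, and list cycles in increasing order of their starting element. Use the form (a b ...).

Start at a and follow images: a → h → e → d → c → i → g → b → f → a, giving the cycle (a h e d c i g b f).
Repeating from the next unused element and collecting all non-trivial cycles gives (a h e d c i g b f).

(a h e d c i g b f)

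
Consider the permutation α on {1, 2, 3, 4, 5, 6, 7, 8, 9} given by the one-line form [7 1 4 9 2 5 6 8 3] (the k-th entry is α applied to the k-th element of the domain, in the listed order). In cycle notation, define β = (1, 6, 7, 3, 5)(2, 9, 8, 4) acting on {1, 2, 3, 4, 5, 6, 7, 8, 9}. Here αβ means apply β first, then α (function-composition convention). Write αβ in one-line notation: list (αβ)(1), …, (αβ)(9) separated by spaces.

5 3 2 1 7 6 4 9 8

For each element, apply β then α: 1 → 6 → 5; 2 → 9 → 3; 3 → 5 → 2; 4 → 2 → 1; 5 → 1 → 7; 6 → 7 → 6; 7 → 3 → 4; 8 → 4 → 9; 9 → 8 → 8.
So αβ in one-line form is 5 3 2 1 7 6 4 9 8.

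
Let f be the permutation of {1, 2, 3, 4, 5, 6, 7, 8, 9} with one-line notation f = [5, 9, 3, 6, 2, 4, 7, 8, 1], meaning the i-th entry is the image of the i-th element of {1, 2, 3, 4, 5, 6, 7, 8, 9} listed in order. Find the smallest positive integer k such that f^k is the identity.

Decomposing into disjoint cycles gives cycle lengths 4, 2, 1, 1, 1.
Since disjoint cycles commute, ord(f) = lcm(4, 2) = 4.

4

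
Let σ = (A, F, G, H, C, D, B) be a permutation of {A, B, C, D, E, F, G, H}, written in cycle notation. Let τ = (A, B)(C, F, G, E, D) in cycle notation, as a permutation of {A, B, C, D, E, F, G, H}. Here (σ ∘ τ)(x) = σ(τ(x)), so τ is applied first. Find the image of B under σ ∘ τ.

τ(B) = A, then σ(A) = F; composing gives (σ ∘ τ)(B) = F.

F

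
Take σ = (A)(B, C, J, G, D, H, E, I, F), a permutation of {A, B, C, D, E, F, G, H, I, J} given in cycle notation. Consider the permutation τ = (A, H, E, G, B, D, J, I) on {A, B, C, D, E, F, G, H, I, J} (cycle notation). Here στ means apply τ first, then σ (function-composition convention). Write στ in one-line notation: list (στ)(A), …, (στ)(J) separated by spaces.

E H J G D B C I A F

Chase each element through τ then σ: A → H → E; B → D → H; C → C → J; D → J → G; E → G → D; F → F → B; G → B → C; H → E → I; I → A → A; J → I → F.
So στ in one-line form is E H J G D B C I A F.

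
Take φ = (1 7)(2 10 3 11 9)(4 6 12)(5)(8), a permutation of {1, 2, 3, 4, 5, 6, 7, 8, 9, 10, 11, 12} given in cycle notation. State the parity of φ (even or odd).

odd

The cycle lengths are 5, 3, 2, 1, 1.
A cycle of length ℓ contributes ℓ−1 transpositions, so φ is a product of 4 + 2 + 1 = 7 transpositions — odd.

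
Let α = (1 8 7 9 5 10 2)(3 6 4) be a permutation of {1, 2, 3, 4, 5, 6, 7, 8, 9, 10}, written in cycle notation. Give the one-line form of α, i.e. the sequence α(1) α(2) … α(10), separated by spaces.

Each element maps to the next entry in its cycle (wrapping to the front): 1→8, 2→1, 3→6, 4→3, 5→10, 6→4, 7→9, 8→7, 9→5, 10→2.
Listing these in domain order gives 8 1 6 3 10 4 9 7 5 2.

8 1 6 3 10 4 9 7 5 2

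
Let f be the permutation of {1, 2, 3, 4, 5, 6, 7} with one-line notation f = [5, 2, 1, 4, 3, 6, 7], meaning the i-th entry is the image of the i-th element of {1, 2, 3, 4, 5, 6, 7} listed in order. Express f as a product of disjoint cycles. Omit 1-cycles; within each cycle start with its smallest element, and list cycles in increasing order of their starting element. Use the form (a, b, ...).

(1, 5, 3)

From 1: 1 → 5 → 3 → 1, closing the cycle (1, 5, 3).
Continuing from each remaining unvisited element yields (1, 5, 3).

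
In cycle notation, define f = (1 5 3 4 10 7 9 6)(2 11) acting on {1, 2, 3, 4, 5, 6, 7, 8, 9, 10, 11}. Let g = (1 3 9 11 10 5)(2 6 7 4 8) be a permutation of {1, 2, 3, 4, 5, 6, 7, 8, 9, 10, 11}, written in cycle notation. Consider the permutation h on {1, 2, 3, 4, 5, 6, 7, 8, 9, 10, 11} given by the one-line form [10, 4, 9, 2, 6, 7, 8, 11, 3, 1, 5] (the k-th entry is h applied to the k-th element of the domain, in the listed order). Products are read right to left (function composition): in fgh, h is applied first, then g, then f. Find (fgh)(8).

Chase 8: h(8) = 11; g(11) = 10; f(10) = 7. Hence (fgh)(8) = 7.

7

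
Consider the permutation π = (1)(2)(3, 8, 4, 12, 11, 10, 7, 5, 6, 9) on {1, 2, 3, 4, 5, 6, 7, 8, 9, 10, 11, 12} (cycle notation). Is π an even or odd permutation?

The cycle lengths are 10, 1, 1.
A cycle is odd iff its length is even; π has 1 even-length cycle, so sgn(π) = (−1)^1 and π is odd.

odd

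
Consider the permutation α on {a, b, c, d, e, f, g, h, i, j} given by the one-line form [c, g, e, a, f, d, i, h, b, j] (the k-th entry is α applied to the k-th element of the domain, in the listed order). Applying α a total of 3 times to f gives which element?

Tracing f → d → … returns to f after 5 steps, so f lies in a 5-cycle (a, c, e, f, d).
Stepping 3 places around the cycle: f → d → a → c.

c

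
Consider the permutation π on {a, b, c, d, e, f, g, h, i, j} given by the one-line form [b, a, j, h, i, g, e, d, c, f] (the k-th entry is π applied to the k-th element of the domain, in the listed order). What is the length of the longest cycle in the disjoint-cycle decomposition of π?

6

Decomposing into disjoint cycles gives (a, b)(c, j, f, g, e, i)(d, h); the longest has length 6.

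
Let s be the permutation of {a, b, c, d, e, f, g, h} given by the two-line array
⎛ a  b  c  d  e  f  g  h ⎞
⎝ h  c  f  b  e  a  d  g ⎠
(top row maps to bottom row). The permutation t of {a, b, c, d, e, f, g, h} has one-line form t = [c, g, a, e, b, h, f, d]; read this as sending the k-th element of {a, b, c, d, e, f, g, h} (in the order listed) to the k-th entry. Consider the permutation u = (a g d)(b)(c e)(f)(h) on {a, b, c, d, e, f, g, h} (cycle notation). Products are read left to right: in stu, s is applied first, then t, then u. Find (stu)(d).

Apply the permutations in order: s(d) = b, then t(b) = g, then u(g) = d. So (stu)(d) = d.

d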